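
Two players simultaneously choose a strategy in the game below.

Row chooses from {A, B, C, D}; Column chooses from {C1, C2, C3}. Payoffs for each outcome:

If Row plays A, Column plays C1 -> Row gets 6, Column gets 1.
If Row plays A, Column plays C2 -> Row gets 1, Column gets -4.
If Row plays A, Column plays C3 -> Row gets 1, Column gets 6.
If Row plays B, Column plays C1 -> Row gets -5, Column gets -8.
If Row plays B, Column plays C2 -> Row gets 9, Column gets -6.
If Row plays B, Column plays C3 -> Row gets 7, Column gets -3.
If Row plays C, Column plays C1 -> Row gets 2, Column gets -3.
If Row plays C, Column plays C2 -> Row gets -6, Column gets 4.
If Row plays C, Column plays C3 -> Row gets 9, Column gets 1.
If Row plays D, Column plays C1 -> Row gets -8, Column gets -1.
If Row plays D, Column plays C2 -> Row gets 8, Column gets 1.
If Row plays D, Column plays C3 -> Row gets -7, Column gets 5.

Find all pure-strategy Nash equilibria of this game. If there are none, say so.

Row against C1: payoffs 6, -5, 2, -8 → best response A.
Row against C2: payoffs 1, 9, -6, 8 → best response B.
Row against C3: payoffs 1, 7, 9, -7 → best response C.
Column against A: payoffs 1, -4, 6 → best response C3.
Column against B: payoffs -8, -6, -3 → best response C3.
Column against C: payoffs -3, 4, 1 → best response C2.
Column against D: payoffs -1, 1, 5 → best response C3.
No profile is a mutual best response for all players.

There is no pure-strategy Nash equilibrium.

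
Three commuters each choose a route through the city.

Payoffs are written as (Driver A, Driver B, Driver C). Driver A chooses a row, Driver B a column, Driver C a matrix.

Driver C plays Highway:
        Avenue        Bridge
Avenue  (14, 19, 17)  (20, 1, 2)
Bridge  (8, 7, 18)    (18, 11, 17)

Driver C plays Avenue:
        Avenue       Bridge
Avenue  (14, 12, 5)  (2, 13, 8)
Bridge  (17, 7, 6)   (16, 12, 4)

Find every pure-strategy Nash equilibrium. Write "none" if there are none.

For each strategy profile, look for a profitable unilateral deviation.
(Avenue, Avenue, Highway): Driver A gets 14, best alternative 8; Driver B gets 19, best alternative 1; Driver C gets 17, best alternative 5. No profitable deviation — NE.
(Avenue, Avenue, Avenue): Driver A can switch to Bridge (14 → 17). Not NE.
(Avenue, Bridge, Highway): Driver B can switch to Avenue (1 → 19). Not NE.
(Avenue, Bridge, Avenue): Driver A can switch to Bridge (2 → 16). Not NE.
(Bridge, Avenue, Highway): Driver A can switch to Avenue (8 → 14). Not NE.
(Bridge, Avenue, Avenue): Driver B can switch to Bridge (7 → 12). Not NE.
(Bridge, Bridge, Highway): Driver A can switch to Avenue (18 → 20). Not NE.
(Bridge, Bridge, Avenue): Driver C can switch to Highway (4 → 17). Not NE.

The unique pure-strategy Nash equilibrium is (Avenue, Avenue, Highway).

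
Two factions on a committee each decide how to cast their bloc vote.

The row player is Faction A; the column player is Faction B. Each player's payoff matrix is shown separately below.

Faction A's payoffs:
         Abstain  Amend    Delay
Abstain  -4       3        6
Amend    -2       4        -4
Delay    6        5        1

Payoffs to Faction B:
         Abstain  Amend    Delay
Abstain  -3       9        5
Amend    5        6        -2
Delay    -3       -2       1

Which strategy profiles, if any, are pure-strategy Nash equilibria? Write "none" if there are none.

(Abstain, Abstain): Faction A can switch to Amend (-4 → -2). Not NE.
(Abstain, Amend): Faction A can switch to Amend (3 → 4). Not NE.
(Abstain, Delay): Faction B can switch to Amend (5 → 9). Not NE.
(Amend, Abstain): Faction A can switch to Delay (-2 → 6). Not NE.
(Amend, Amend): Faction A can switch to Delay (4 → 5). Not NE.
(Amend, Delay): Faction A can switch to Abstain (-4 → 6). Not NE.
(Delay, Abstain): Faction B can switch to Amend (-3 → -2). Not NE.
(Delay, Amend): Faction B can switch to Delay (-2 → 1). Not NE.
(Delay, Delay): Faction A can switch to Abstain (1 → 6). Not NE.

This game has no pure Nash equilibrium.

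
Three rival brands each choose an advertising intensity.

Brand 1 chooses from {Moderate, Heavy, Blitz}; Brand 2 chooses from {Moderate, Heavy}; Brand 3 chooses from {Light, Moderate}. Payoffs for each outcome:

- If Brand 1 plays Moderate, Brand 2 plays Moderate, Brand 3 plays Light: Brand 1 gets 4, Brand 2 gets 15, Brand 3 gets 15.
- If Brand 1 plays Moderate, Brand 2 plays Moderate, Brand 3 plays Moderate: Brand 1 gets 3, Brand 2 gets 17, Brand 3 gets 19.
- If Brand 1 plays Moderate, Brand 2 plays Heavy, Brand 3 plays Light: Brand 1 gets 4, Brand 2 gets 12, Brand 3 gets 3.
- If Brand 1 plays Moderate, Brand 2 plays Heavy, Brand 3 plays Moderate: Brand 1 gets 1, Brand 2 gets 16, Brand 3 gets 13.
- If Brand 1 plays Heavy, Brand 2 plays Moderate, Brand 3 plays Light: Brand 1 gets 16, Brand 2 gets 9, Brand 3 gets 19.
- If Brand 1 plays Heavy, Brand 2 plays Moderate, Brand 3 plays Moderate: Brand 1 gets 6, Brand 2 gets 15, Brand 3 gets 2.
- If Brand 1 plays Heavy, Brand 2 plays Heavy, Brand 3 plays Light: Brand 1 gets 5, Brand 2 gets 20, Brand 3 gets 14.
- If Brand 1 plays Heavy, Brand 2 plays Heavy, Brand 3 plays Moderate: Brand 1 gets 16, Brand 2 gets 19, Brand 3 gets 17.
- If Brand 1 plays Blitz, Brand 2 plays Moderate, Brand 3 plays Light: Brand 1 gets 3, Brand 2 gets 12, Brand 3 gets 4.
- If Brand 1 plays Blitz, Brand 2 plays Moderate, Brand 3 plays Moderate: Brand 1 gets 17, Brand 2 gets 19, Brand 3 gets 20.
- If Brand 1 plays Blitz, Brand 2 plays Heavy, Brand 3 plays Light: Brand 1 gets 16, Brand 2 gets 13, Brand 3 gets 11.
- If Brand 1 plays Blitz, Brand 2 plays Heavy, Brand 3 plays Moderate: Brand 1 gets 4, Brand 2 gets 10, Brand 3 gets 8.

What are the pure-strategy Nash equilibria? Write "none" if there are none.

Brand 1 against (Moderate, Light): payoffs 4, 16, 3 → best response Heavy.
Brand 1 against (Moderate, Moderate): payoffs 3, 6, 17 → best response Blitz.
Brand 1 against (Heavy, Light): payoffs 4, 5, 16 → best response Blitz.
Brand 1 against (Heavy, Moderate): payoffs 1, 16, 4 → best response Heavy.
Brand 2 against (Moderate, Light): payoffs 15, 12 → best response Moderate.
Brand 2 against (Moderate, Moderate): payoffs 17, 16 → best response Moderate.
Brand 2 against (Heavy, Light): payoffs 9, 20 → best response Heavy.
Brand 2 against (Heavy, Moderate): payoffs 15, 19 → best response Heavy.
Brand 2 against (Blitz, Light): payoffs 12, 13 → best response Heavy.
Brand 2 against (Blitz, Moderate): payoffs 19, 10 → best response Moderate.
Brand 3 against (Moderate, Moderate): payoffs 15, 19 → best response Moderate.
Brand 3 against (Moderate, Heavy): payoffs 3, 13 → best response Moderate.
Brand 3 against (Heavy, Moderate): payoffs 19, 2 → best response Light.
Brand 3 against (Heavy, Heavy): payoffs 14, 17 → best response Moderate.
Brand 3 against (Blitz, Moderate): payoffs 4, 20 → best response Moderate.
Brand 3 against (Blitz, Heavy): payoffs 11, 8 → best response Light.
Mutual best responses: (Heavy, Heavy, Moderate); (Blitz, Moderate, Moderate); (Blitz, Heavy, Light).

The pure Nash equilibria are (Heavy, Heavy, Moderate) and (Blitz, Moderate, Moderate) and (Blitz, Heavy, Light).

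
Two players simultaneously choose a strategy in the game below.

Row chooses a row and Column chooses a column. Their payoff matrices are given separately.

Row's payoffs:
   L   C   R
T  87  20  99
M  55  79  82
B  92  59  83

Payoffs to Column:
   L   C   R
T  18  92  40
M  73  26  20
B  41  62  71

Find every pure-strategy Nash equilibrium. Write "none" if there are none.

Row against L: payoffs 87, 55, 92 → best response B.
Row against C: payoffs 20, 79, 59 → best response M.
Row against R: payoffs 99, 82, 83 → best response T.
Column against T: payoffs 18, 92, 40 → best response C.
Column against M: payoffs 73, 26, 20 → best response L.
Column against B: payoffs 41, 62, 71 → best response R.
No profile is a mutual best response for all players.

There is no pure-strategy Nash equilibrium.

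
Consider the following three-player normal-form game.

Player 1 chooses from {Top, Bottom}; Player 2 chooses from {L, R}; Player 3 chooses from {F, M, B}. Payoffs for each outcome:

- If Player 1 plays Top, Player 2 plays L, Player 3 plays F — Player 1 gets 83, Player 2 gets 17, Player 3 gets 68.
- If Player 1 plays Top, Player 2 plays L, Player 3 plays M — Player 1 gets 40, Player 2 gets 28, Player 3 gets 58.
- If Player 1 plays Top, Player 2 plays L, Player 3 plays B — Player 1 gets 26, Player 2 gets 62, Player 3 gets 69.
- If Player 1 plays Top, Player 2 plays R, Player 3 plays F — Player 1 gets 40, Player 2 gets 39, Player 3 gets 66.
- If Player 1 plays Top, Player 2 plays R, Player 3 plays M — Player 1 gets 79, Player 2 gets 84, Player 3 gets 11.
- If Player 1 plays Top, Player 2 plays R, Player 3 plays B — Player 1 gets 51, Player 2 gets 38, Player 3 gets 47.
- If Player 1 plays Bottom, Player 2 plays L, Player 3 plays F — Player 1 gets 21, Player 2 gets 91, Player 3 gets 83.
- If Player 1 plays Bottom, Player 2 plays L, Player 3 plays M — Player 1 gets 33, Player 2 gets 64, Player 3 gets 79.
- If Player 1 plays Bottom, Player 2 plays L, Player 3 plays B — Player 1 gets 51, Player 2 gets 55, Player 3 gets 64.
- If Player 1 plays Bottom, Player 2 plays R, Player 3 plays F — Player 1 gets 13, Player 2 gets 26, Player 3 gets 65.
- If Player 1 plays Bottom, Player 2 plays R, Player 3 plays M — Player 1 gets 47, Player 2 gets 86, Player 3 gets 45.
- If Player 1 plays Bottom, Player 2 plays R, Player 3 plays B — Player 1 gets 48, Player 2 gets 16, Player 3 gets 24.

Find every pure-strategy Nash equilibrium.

Player 1 against (L, F): payoffs 83, 21 → best response Top.
Player 1 against (L, M): payoffs 40, 33 → best response Top.
Player 1 against (L, B): payoffs 26, 51 → best response Bottom.
Player 1 against (R, F): payoffs 40, 13 → best response Top.
Player 1 against (R, M): payoffs 79, 47 → best response Top.
Player 1 against (R, B): payoffs 51, 48 → best response Top.
Player 2 against (Top, F): payoffs 17, 39 → best response R.
Player 2 against (Top, M): payoffs 28, 84 → best response R.
Player 2 against (Top, B): payoffs 62, 38 → best response L.
Player 2 against (Bottom, F): payoffs 91, 26 → best response L.
Player 2 against (Bottom, M): payoffs 64, 86 → best response R.
Player 2 against (Bottom, B): payoffs 55, 16 → best response L.
Player 3 against (Top, L): payoffs 68, 58, 69 → best response B.
Player 3 against (Top, R): payoffs 66, 11, 47 → best response F.
Player 3 against (Bottom, L): payoffs 83, 79, 64 → best response F.
Player 3 against (Bottom, R): payoffs 65, 45, 24 → best response F.
Mutual best responses: (Top, R, F).

(Top, R, F)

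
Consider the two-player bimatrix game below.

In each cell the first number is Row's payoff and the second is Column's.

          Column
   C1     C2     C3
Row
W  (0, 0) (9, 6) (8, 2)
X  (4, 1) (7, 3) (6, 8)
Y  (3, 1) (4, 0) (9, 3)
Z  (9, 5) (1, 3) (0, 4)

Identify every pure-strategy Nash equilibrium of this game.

Pure-strategy Nash equilibria: (W, C2), (Y, C3), (Z, C1)

(W, C1): Row can switch to X (0 → 4). Not NE.
(W, C2): Row gets 9, best alternative 7; Column gets 6, best alternative 2. No profitable deviation — NE.
(W, C3): Row can switch to Y (8 → 9). Not NE.
(X, C1): Row can switch to Z (4 → 9). Not NE.
(X, C2): Row can switch to W (7 → 9). Not NE.
(X, C3): Row can switch to W (6 → 8). Not NE.
(Y, C1): Row can switch to X (3 → 4). Not NE.
(Y, C2): Row can switch to W (4 → 9). Not NE.
(Y, C3): Row gets 9, best alternative 8; Column gets 3, best alternative 1. No profitable deviation — NE.
(Z, C1): Row gets 9, best alternative 4; Column gets 5, best alternative 4. No profitable deviation — NE.
(Z, C2): Row can switch to W (1 → 9). Not NE.
(Z, C3): Row can switch to W (0 → 8). Not NE.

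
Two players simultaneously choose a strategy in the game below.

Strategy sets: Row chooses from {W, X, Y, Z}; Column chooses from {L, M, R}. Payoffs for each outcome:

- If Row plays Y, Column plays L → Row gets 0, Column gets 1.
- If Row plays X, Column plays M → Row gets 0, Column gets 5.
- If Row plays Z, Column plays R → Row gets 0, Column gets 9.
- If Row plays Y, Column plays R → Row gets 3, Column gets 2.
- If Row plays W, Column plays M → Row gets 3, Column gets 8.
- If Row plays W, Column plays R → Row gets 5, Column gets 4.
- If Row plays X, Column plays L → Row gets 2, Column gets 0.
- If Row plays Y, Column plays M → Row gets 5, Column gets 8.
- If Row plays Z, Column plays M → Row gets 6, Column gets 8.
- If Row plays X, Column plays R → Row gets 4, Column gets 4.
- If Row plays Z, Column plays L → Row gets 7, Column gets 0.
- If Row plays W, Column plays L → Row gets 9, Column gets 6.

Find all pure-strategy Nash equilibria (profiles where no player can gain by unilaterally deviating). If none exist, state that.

Row against L: payoffs 9, 2, 0, 7 → best response W.
Row against M: payoffs 3, 0, 5, 6 → best response Z.
Row against R: payoffs 5, 4, 3, 0 → best response W.
Column against W: payoffs 6, 8, 4 → best response M.
Column against X: payoffs 0, 5, 4 → best response M.
Column against Y: payoffs 1, 8, 2 → best response M.
Column against Z: payoffs 0, 8, 9 → best response R.
No profile is a mutual best response for all players.

This game has no pure Nash equilibrium.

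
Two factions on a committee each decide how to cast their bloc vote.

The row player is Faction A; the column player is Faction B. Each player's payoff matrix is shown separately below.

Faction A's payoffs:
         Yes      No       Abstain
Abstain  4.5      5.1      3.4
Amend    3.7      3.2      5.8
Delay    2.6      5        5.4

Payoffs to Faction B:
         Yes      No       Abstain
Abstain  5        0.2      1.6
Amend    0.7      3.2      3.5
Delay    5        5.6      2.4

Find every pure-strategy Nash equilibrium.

The pure Nash equilibria are (Abstain, Yes); (Amend, Abstain).

(Abstain, Yes): Faction A gets 4.5, best alternative 3.7; Faction B gets 5, best alternative 1.6. No profitable deviation — NE.
(Abstain, No): Faction B can switch to Yes (0.2 → 5). Not NE.
(Abstain, Abstain): Faction A can switch to Amend (3.4 → 5.8). Not NE.
(Amend, Yes): Faction A can switch to Abstain (3.7 → 4.5). Not NE.
(Amend, No): Faction A can switch to Abstain (3.2 → 5.1). Not NE.
(Amend, Abstain): Faction A gets 5.8, best alternative 5.4; Faction B gets 3.5, best alternative 3.2. No profitable deviation — NE.
(Delay, Yes): Faction A can switch to Abstain (2.6 → 4.5). Not NE.
(Delay, No): Faction A can switch to Abstain (5 → 5.1). Not NE.
(Delay, Abstain): Faction A can switch to Amend (5.4 → 5.8). Not NE.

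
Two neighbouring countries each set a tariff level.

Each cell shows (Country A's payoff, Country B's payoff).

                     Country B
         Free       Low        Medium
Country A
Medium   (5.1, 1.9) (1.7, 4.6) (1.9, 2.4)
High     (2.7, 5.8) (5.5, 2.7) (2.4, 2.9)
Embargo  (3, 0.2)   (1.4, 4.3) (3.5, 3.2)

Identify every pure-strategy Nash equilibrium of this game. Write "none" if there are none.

For each strategy profile, look for a profitable unilateral deviation.
(Medium, Free): Country B can switch to Low (1.9 → 4.6). Not NE.
(Medium, Low): Country A can switch to High (1.7 → 5.5). Not NE.
(Medium, Medium): Country A can switch to High (1.9 → 2.4). Not NE.
(High, Free): Country A can switch to Medium (2.7 → 5.1). Not NE.
(High, Low): Country B can switch to Free (2.7 → 5.8). Not NE.
(High, Medium): Country A can switch to Embargo (2.4 → 3.5). Not NE.
(Embargo, Free): Country A can switch to Medium (3 → 5.1). Not NE.
(Embargo, Low): Country A can switch to Medium (1.4 → 1.7). Not NE.
(Embargo, Medium): Country B can switch to Low (3.2 → 4.3). Not NE.

No pure-strategy Nash equilibrium.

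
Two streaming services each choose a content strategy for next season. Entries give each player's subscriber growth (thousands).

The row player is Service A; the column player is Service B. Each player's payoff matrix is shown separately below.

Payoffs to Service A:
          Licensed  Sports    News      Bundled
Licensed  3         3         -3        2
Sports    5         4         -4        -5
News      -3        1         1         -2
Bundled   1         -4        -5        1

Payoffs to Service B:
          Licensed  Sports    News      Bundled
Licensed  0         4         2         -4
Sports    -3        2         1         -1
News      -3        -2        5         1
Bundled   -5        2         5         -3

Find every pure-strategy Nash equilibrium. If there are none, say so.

Service A against Licensed: payoffs 3, 5, -3, 1 → best response Sports.
Service A against Sports: payoffs 3, 4, 1, -4 → best response Sports.
Service A against News: payoffs -3, -4, 1, -5 → best response News.
Service A against Bundled: payoffs 2, -5, -2, 1 → best response Licensed.
Service B against Licensed: payoffs 0, 4, 2, -4 → best response Sports.
Service B against Sports: payoffs -3, 2, 1, -1 → best response Sports.
Service B against News: payoffs -3, -2, 5, 1 → best response News.
Service B against Bundled: payoffs -5, 2, 5, -3 → best response News.
Mutual best responses: (Sports, Sports); (News, News).

(Sports, Sports) and (News, News)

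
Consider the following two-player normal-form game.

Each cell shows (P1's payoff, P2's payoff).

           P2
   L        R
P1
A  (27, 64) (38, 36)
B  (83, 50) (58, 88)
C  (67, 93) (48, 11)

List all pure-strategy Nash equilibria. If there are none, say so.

Pure NE: (B, R)

For each player, find the best response to each opponent profile; mutual best responses are the pure NE.
P1 against L: payoffs 27, 83, 67 → best response B.
P1 against R: payoffs 38, 58, 48 → best response B.
P2 against A: payoffs 64, 36 → best response L.
P2 against B: payoffs 50, 88 → best response R.
P2 against C: payoffs 93, 11 → best response L.
Mutual best responses: (B, R).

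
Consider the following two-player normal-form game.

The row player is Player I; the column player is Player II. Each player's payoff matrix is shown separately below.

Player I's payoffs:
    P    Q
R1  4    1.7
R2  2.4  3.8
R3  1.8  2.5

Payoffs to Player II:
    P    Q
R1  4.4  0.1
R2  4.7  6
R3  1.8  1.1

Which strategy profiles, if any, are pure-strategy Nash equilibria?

The pure Nash equilibria are (R1, P) and (R2, Q).

Player I against P: payoffs 4, 2.4, 1.8 → best response R1.
Player I against Q: payoffs 1.7, 3.8, 2.5 → best response R2.
Player II against R1: payoffs 4.4, 0.1 → best response P.
Player II against R2: payoffs 4.7, 6 → best response Q.
Player II against R3: payoffs 1.8, 1.1 → best response P.
Mutual best responses: (R1, P); (R2, Q).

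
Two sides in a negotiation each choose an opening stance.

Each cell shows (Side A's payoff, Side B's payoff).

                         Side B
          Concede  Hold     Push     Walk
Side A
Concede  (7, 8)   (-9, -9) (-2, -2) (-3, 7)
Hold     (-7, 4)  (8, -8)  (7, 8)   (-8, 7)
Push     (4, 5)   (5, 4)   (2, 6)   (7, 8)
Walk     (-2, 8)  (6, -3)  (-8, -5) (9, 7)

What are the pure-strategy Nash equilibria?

The pure Nash equilibria are (Concede, Concede), (Hold, Push).

For each player, find the best response to each opponent profile; mutual best responses are the pure NE.
Side A against Concede: payoffs 7, -7, 4, -2 → best response Concede.
Side A against Hold: payoffs -9, 8, 5, 6 → best response Hold.
Side A against Push: payoffs -2, 7, 2, -8 → best response Hold.
Side A against Walk: payoffs -3, -8, 7, 9 → best response Walk.
Side B against Concede: payoffs 8, -9, -2, 7 → best response Concede.
Side B against Hold: payoffs 4, -8, 8, 7 → best response Push.
Side B against Push: payoffs 5, 4, 6, 8 → best response Walk.
Side B against Walk: payoffs 8, -3, -5, 7 → best response Concede.
Mutual best responses: (Concede, Concede); (Hold, Push).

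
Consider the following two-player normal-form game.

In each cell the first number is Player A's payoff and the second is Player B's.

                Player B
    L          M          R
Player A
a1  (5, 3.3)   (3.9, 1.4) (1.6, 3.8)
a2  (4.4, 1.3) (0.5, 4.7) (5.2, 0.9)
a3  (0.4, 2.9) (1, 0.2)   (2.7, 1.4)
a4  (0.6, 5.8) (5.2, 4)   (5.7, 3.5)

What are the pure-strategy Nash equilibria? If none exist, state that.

Mark each player's best response to every combination of opponents' strategies; a profile where every player is best-responding is a pure Nash equilibrium.
Player A against L: payoffs 5, 4.4, 0.4, 0.6 → best response a1.
Player A against M: payoffs 3.9, 0.5, 1, 5.2 → best response a4.
Player A against R: payoffs 1.6, 5.2, 2.7, 5.7 → best response a4.
Player B against a1: payoffs 3.3, 1.4, 3.8 → best response R.
Player B against a2: payoffs 1.3, 4.7, 0.9 → best response M.
Player B against a3: payoffs 2.9, 0.2, 1.4 → best response L.
Player B against a4: payoffs 5.8, 4, 3.5 → best response L.
No profile is a mutual best response for all players.

none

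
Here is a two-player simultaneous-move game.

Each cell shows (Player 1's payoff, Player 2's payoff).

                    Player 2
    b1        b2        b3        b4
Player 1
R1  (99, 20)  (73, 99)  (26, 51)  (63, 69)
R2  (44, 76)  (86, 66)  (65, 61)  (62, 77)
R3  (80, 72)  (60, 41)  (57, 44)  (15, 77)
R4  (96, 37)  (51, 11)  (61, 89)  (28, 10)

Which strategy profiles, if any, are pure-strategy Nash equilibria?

(R1, b1): Player 2 can switch to b2 (20 → 99). Not NE.
(R1, b2): Player 1 can switch to R2 (73 → 86). Not NE.
(R1, b3): Player 1 can switch to R2 (26 → 65). Not NE.
(R1, b4): Player 2 can switch to b2 (69 → 99). Not NE.
(R2, b1): Player 1 can switch to R1 (44 → 99). Not NE.
(R2, b2): Player 2 can switch to b1 (66 → 76). Not NE.
(R2, b3): Player 2 can switch to b1 (61 → 76). Not NE.
(R2, b4): Player 1 can switch to R1 (62 → 63). Not NE.
(R3, b1): Player 1 can switch to R1 (80 → 99). Not NE.
(R3, b2): Player 1 can switch to R1 (60 → 73). Not NE.
(R3, b3): Player 1 can switch to R2 (57 → 65). Not NE.
(R3, b4): Player 1 can switch to R1 (15 → 63). Not NE.
(The remaining 4 profiles each have a profitable deviation by the same check.)

There is no pure-strategy Nash equilibrium.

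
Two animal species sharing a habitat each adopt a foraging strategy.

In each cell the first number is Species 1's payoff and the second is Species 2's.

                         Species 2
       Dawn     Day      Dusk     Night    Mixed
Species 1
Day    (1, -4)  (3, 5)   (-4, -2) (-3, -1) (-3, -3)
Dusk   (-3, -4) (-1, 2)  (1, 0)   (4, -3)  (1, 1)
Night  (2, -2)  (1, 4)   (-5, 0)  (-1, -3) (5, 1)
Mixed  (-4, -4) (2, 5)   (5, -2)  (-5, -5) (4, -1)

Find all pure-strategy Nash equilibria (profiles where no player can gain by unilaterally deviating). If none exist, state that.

For each player, find the best response to each opponent profile; mutual best responses are the pure NE.
Species 1 against Dawn: payoffs 1, -3, 2, -4 → best response Night.
Species 1 against Day: payoffs 3, -1, 1, 2 → best response Day.
Species 1 against Dusk: payoffs -4, 1, -5, 5 → best response Mixed.
Species 1 against Night: payoffs -3, 4, -1, -5 → best response Dusk.
Species 1 against Mixed: payoffs -3, 1, 5, 4 → best response Night.
Species 2 against Day: payoffs -4, 5, -2, -1, -3 → best response Day.
Species 2 against Dusk: payoffs -4, 2, 0, -3, 1 → best response Day.
Species 2 against Night: payoffs -2, 4, 0, -3, 1 → best response Day.
Species 2 against Mixed: payoffs -4, 5, -2, -5, -1 → best response Day.
Mutual best responses: (Day, Day).

Pure NE: (Day, Day)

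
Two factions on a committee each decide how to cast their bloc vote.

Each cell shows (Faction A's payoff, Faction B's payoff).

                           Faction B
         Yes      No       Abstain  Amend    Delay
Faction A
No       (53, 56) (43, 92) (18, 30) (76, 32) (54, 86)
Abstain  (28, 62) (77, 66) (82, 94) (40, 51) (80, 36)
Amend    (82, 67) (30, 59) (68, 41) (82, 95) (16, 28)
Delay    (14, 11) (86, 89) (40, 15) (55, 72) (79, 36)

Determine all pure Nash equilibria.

Faction A against Yes: payoffs 53, 28, 82, 14 → best response Amend.
Faction A against No: payoffs 43, 77, 30, 86 → best response Delay.
Faction A against Abstain: payoffs 18, 82, 68, 40 → best response Abstain.
Faction A against Amend: payoffs 76, 40, 82, 55 → best response Amend.
Faction A against Delay: payoffs 54, 80, 16, 79 → best response Abstain.
Faction B against No: payoffs 56, 92, 30, 32, 86 → best response No.
Faction B against Abstain: payoffs 62, 66, 94, 51, 36 → best response Abstain.
Faction B against Amend: payoffs 67, 59, 41, 95, 28 → best response Amend.
Faction B against Delay: payoffs 11, 89, 15, 72, 36 → best response No.
Mutual best responses: (Abstain, Abstain); (Amend, Amend); (Delay, No).

(Abstain, Abstain), (Amend, Amend), (Delay, No)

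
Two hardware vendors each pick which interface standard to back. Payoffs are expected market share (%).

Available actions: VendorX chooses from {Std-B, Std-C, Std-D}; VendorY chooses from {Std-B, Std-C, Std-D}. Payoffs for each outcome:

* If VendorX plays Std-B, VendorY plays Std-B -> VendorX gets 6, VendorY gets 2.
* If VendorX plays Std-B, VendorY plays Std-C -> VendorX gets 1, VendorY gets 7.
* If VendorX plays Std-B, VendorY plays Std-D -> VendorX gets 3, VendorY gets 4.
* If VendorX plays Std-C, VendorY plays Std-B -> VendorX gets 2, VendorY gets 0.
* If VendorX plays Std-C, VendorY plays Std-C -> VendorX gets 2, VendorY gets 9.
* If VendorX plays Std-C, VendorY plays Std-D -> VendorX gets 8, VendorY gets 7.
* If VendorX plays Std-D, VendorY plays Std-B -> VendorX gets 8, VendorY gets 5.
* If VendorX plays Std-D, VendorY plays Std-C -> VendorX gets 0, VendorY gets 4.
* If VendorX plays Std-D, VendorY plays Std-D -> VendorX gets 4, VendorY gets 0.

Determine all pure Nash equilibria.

VendorX against Std-B: payoffs 6, 2, 8 → best response Std-D.
VendorX against Std-C: payoffs 1, 2, 0 → best response Std-C.
VendorX against Std-D: payoffs 3, 8, 4 → best response Std-C.
VendorY against Std-B: payoffs 2, 7, 4 → best response Std-C.
VendorY against Std-C: payoffs 0, 9, 7 → best response Std-C.
VendorY against Std-D: payoffs 5, 4, 0 → best response Std-B.
Mutual best responses: (Std-C, Std-C); (Std-D, Std-B).

(Std-C, Std-C), (Std-D, Std-B)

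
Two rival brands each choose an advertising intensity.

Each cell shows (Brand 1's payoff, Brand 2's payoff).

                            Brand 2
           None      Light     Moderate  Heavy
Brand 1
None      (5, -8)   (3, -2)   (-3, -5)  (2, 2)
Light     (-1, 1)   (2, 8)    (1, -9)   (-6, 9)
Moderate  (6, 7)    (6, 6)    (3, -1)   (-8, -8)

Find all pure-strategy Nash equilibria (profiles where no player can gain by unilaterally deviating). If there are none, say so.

(None, None): Brand 1 can switch to Moderate (5 → 6). Not NE.
(None, Light): Brand 1 can switch to Moderate (3 → 6). Not NE.
(None, Moderate): Brand 1 can switch to Light (-3 → 1). Not NE.
(None, Heavy): Brand 1 gets 2, best alternative -6; Brand 2 gets 2, best alternative -2. No profitable deviation — NE.
(Light, None): Brand 1 can switch to None (-1 → 5). Not NE.
(Light, Light): Brand 1 can switch to None (2 → 3). Not NE.
(Light, Moderate): Brand 1 can switch to Moderate (1 → 3). Not NE.
(Moderate, None): Brand 1 gets 6, best alternative 5; Brand 2 gets 7, best alternative 6. No profitable deviation — NE.
(The remaining 4 profiles each have a profitable deviation by the same check.)

(None, Heavy); (Moderate, None)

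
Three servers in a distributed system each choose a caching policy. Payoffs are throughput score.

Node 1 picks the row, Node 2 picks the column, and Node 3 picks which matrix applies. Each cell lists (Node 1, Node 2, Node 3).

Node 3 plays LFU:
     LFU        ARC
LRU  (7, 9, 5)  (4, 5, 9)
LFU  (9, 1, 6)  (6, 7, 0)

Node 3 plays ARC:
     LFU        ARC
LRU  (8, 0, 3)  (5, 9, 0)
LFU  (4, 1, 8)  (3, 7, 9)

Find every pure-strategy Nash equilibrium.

No pure-strategy Nash equilibrium.

Node 1 against (LFU, LFU): payoffs 7, 9 → best response LFU.
Node 1 against (LFU, ARC): payoffs 8, 4 → best response LRU.
Node 1 against (ARC, LFU): payoffs 4, 6 → best response LFU.
Node 1 against (ARC, ARC): payoffs 5, 3 → best response LRU.
Node 2 against (LRU, LFU): payoffs 9, 5 → best response LFU.
Node 2 against (LRU, ARC): payoffs 0, 9 → best response ARC.
Node 2 against (LFU, LFU): payoffs 1, 7 → best response ARC.
Node 2 against (LFU, ARC): payoffs 1, 7 → best response ARC.
Node 3 against (LRU, LFU): payoffs 5, 3 → best response LFU.
Node 3 against (LRU, ARC): payoffs 9, 0 → best response LFU.
Node 3 against (LFU, LFU): payoffs 6, 8 → best response ARC.
Node 3 against (LFU, ARC): payoffs 0, 9 → best response ARC.
No profile is a mutual best response for all players.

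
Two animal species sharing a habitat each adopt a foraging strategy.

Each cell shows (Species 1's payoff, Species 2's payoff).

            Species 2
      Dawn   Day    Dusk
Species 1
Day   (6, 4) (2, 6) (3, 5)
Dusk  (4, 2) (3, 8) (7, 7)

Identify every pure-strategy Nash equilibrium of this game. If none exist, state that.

(Dusk, Day)

Species 1 against Dawn: payoffs 6, 4 → best response Day.
Species 1 against Day: payoffs 2, 3 → best response Dusk.
Species 1 against Dusk: payoffs 3, 7 → best response Dusk.
Species 2 against Day: payoffs 4, 6, 5 → best response Day.
Species 2 against Dusk: payoffs 2, 8, 7 → best response Day.
Mutual best responses: (Dusk, Day).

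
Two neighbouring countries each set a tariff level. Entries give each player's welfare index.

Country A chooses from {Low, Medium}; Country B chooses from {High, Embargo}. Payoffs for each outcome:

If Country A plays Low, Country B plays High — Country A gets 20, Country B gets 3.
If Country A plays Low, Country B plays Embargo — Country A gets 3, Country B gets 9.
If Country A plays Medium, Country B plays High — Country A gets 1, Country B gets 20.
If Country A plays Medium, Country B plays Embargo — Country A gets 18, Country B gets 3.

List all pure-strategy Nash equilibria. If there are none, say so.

Country A against High: payoffs 20, 1 → best response Low.
Country A against Embargo: payoffs 3, 18 → best response Medium.
Country B against Low: payoffs 3, 9 → best response Embargo.
Country B against Medium: payoffs 20, 3 → best response High.
No profile is a mutual best response for all players.

This game has no pure Nash equilibrium.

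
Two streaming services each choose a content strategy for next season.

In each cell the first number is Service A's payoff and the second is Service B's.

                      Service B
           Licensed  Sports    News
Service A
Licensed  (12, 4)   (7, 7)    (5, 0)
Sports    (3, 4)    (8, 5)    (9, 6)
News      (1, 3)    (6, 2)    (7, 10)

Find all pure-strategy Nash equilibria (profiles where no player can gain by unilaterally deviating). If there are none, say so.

(Licensed, Licensed): Service B can switch to Sports (4 → 7). Not NE.
(Licensed, Sports): Service A can switch to Sports (7 → 8). Not NE.
(Licensed, News): Service A can switch to Sports (5 → 9). Not NE.
(Sports, Licensed): Service A can switch to Licensed (3 → 12). Not NE.
(Sports, Sports): Service B can switch to News (5 → 6). Not NE.
(Sports, News): Service A gets 9, best alternative 7; Service B gets 6, best alternative 5. No profitable deviation — NE.
(News, Licensed): Service A can switch to Licensed (1 → 12). Not NE.
(The remaining 2 profiles each have a profitable deviation by the same check.)

Pure NE: (Sports, News)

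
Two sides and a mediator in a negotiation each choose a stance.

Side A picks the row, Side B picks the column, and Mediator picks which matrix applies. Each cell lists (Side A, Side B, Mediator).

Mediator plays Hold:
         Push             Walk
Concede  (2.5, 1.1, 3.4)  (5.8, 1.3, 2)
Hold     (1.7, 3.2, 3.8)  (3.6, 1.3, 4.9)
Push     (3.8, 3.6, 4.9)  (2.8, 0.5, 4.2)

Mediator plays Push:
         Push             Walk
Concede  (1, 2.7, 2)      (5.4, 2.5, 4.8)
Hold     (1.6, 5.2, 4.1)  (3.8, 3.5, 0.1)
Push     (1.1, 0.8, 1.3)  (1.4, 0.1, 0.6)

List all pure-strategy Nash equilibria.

Pure-strategy Nash equilibria: (Hold, Push, Push) and (Push, Push, Hold)

(Concede, Push, Hold): Side A can switch to Push (2.5 → 3.8). Not NE.
(Concede, Push, Push): Side A can switch to Hold (1 → 1.6). Not NE.
(Concede, Walk, Hold): Mediator can switch to Push (2 → 4.8). Not NE.
(Concede, Walk, Push): Side B can switch to Push (2.5 → 2.7). Not NE.
(Hold, Push, Hold): Side A can switch to Concede (1.7 → 2.5). Not NE.
(Hold, Push, Push): Side A gets 1.6, best alternative 1.1; Side B gets 5.2, best alternative 3.5; Mediator gets 4.1, best alternative 3.8. No profitable deviation — NE.
(Hold, Walk, Hold): Side A can switch to Concede (3.6 → 5.8). Not NE.
(Hold, Walk, Push): Side A can switch to Concede (3.8 → 5.4). Not NE.
(Push, Push, Hold): Side A gets 3.8, best alternative 2.5; Side B gets 3.6, best alternative 0.5; Mediator gets 4.9, best alternative 1.3. No profitable deviation — NE.
(Push, Push, Push): Side A can switch to Hold (1.1 → 1.6). Not NE.
(Push, Walk, Hold): Side A can switch to Concede (2.8 → 5.8). Not NE.
(Push, Walk, Push): Side A can switch to Concede (1.4 → 5.4). Not NE.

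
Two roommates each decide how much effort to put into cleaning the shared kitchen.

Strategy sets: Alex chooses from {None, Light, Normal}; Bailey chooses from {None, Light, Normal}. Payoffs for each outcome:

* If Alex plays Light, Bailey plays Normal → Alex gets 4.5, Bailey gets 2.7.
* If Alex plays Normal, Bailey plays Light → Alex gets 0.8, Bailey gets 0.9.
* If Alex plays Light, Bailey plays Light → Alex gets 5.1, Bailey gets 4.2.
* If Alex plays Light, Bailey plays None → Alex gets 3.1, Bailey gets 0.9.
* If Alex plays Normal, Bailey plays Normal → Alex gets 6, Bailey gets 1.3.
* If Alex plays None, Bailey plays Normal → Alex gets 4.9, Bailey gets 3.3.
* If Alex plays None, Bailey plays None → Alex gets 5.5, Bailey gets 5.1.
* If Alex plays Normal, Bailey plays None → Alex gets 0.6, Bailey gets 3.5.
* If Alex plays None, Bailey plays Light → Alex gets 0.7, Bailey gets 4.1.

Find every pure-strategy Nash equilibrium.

(None, None): Alex gets 5.5, best alternative 3.1; Bailey gets 5.1, best alternative 4.1. No profitable deviation — NE.
(None, Light): Alex can switch to Light (0.7 → 5.1). Not NE.
(None, Normal): Alex can switch to Normal (4.9 → 6). Not NE.
(Light, None): Alex can switch to None (3.1 → 5.5). Not NE.
(Light, Light): Alex gets 5.1, best alternative 0.8; Bailey gets 4.2, best alternative 2.7. No profitable deviation — NE.
(Light, Normal): Alex can switch to None (4.5 → 4.9). Not NE.
(Normal, None): Alex can switch to None (0.6 → 5.5). Not NE.
(Normal, Light): Alex can switch to Light (0.8 → 5.1). Not NE.
(Normal, Normal): Bailey can switch to None (1.3 → 3.5). Not NE.

The pure Nash equilibria are (None, None), (Light, Light).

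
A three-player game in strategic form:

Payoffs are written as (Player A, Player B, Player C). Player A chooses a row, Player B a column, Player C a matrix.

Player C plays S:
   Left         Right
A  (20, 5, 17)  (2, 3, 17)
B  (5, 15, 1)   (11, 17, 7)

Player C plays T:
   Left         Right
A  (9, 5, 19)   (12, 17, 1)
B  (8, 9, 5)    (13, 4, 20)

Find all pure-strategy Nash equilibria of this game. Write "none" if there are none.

(A, Left, S): Player C can switch to T (17 → 19). Not NE.
(A, Left, T): Player B can switch to Right (5 → 17). Not NE.
(A, Right, S): Player A can switch to B (2 → 11). Not NE.
(A, Right, T): Player A can switch to B (12 → 13). Not NE.
(B, Left, S): Player A can switch to A (5 → 20). Not NE.
(B, Left, T): Player A can switch to A (8 → 9). Not NE.
(The remaining 2 profiles each have a profitable deviation by the same check.)

There is no pure-strategy Nash equilibrium.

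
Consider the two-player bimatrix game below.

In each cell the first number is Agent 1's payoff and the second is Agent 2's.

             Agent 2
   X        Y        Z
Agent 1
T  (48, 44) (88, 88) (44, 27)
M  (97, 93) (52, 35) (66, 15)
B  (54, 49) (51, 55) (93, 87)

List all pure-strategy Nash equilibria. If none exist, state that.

The pure Nash equilibria are (T, Y); (M, X); (B, Z).

(T, X): Agent 1 can switch to M (48 → 97). Not NE.
(T, Y): Agent 1 gets 88, best alternative 52; Agent 2 gets 88, best alternative 44. No profitable deviation — NE.
(T, Z): Agent 1 can switch to M (44 → 66). Not NE.
(M, X): Agent 1 gets 97, best alternative 54; Agent 2 gets 93, best alternative 35. No profitable deviation — NE.
(M, Y): Agent 1 can switch to T (52 → 88). Not NE.
(M, Z): Agent 1 can switch to B (66 → 93). Not NE.
(B, X): Agent 1 can switch to M (54 → 97). Not NE.
(B, Y): Agent 1 can switch to T (51 → 88). Not NE.
(B, Z): Agent 1 gets 93, best alternative 66; Agent 2 gets 87, best alternative 55. No profitable deviation — NE.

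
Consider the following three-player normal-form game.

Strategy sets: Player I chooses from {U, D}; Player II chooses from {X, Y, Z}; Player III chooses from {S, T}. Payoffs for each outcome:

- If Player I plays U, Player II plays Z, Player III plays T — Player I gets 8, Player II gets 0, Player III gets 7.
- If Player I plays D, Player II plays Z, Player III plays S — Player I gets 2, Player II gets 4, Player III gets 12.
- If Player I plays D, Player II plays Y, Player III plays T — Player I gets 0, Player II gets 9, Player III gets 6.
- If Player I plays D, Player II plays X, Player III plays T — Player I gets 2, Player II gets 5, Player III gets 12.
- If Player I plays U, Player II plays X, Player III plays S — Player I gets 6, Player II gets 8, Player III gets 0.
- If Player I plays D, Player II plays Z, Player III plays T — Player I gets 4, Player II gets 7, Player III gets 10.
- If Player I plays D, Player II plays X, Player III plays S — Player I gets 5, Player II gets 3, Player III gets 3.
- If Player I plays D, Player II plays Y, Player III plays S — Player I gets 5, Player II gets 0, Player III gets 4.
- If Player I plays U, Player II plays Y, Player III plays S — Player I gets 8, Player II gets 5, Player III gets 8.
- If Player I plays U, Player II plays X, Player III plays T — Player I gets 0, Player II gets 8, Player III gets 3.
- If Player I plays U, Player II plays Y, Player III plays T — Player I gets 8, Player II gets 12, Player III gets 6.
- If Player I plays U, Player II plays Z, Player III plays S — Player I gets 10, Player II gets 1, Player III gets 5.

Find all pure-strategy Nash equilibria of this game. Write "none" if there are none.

No pure-strategy Nash equilibrium.

(U, X, S): Player III can switch to T (0 → 3). Not NE.
(U, X, T): Player I can switch to D (0 → 2). Not NE.
(U, Y, S): Player II can switch to X (5 → 8). Not NE.
(U, Y, T): Player III can switch to S (6 → 8). Not NE.
(U, Z, S): Player II can switch to X (1 → 8). Not NE.
(U, Z, T): Player II can switch to X (0 → 8). Not NE.
(The remaining 6 profiles each have a profitable deviation by the same check.)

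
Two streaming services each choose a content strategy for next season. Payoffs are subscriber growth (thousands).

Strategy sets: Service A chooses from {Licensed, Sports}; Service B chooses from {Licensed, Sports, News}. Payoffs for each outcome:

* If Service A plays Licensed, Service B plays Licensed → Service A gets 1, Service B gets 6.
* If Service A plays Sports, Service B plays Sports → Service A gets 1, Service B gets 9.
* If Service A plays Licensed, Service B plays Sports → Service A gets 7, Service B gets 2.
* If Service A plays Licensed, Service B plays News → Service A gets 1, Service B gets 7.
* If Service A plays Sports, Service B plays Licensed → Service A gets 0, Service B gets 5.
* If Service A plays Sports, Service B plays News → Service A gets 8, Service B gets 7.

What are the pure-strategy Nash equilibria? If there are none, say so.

(Licensed, Licensed): Service B can switch to News (6 → 7). Not NE.
(Licensed, Sports): Service B can switch to Licensed (2 → 6). Not NE.
(Licensed, News): Service A can switch to Sports (1 → 8). Not NE.
(Sports, Licensed): Service A can switch to Licensed (0 → 1). Not NE.
(Sports, Sports): Service A can switch to Licensed (1 → 7). Not NE.
(Sports, News): Service B can switch to Sports (7 → 9). Not NE.

There is no pure-strategy Nash equilibrium.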